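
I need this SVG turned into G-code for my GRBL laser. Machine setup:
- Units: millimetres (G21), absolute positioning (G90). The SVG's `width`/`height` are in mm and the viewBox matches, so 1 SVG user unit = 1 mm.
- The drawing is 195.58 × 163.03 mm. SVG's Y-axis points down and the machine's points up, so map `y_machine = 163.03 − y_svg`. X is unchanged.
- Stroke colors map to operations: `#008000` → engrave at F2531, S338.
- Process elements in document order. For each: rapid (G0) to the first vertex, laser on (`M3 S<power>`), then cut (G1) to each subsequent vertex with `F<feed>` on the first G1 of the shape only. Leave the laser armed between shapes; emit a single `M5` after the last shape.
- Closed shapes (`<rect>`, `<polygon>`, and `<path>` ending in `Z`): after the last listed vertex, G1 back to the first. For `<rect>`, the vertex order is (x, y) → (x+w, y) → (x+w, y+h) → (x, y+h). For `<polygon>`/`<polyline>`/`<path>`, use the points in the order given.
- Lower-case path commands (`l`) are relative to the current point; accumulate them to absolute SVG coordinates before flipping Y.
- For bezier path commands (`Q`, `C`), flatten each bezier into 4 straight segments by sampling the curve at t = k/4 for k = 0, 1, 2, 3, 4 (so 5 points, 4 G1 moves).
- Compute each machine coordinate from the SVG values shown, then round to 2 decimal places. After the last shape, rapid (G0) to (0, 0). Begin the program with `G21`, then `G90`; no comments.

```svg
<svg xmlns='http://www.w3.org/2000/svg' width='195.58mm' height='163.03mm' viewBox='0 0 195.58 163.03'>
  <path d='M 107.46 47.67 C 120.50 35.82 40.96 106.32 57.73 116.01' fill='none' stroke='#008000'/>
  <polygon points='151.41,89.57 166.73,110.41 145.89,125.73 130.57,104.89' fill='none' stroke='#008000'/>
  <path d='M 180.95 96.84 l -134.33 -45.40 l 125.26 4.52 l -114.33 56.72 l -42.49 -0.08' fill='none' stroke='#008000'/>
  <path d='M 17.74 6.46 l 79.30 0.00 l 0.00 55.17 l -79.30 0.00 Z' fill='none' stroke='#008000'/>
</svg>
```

G21
G90
G0 X107.46 Y115.36
M3 S338
G1 X102.83 Y111.04 F2531
G1 X81.20 Y89.27
G1 X60.26 Y63.45
G1 X57.73 Y47.02
G0 X151.41 Y73.46
M3 S338
G1 X166.73 Y52.62 F2531
G1 X145.89 Y37.30
G1 X130.57 Y58.14
G1 X151.41 Y73.46
G0 X180.95 Y66.19
M3 S338
G1 X46.62 Y111.59 F2531
G1 X171.88 Y107.07
G1 X57.55 Y50.35
G1 X15.06 Y50.43
G0 X17.74 Y156.57
M3 S338
G1 X97.04 Y156.57 F2531
G1 X97.04 Y101.40
G1 X17.74 Y101.40
G1 X17.74 Y156.57
M5
G0 X0.00 Y0.00

Since the viewBox matches the mm dimensions, user units are millimetres directly. The only transform is the Y-flip y_m = 163.03 − y_svg.

Shape 1 is a cubic bezier drawn with `<path>`. Its stroke #008000 means engrave at S338, F2531. After flipping Y the toolpath is (107.46,115.36) → (102.83,111.04) → (81.20,89.27) → (60.26,63.45) → (57.73,47.02).

Shape 2 is a regular polygon drawn with `<polygon>`. Its stroke #008000 means engrave at S338, F2531. After flipping Y the toolpath is (151.41,73.46) → (166.73,52.62) → (145.89,37.30) → (130.57,58.14) → (151.41,73.46), returning to the start.

Shape 3 is a open polyline drawn with `<path>`. Its stroke #008000 means engrave at S338, F2531. After flipping Y the toolpath is (180.95,66.19) → (46.62,111.59) → (171.88,107.07) → (57.55,50.35) → (15.06,50.43).

Shape 4 is a rectangle drawn with `<path>`. Its stroke #008000 means engrave at S338, F2531. After flipping Y the toolpath is (17.74,156.57) → (97.04,156.57) → (97.04,101.40) → (17.74,101.40) → (17.74,156.57), returning to the start.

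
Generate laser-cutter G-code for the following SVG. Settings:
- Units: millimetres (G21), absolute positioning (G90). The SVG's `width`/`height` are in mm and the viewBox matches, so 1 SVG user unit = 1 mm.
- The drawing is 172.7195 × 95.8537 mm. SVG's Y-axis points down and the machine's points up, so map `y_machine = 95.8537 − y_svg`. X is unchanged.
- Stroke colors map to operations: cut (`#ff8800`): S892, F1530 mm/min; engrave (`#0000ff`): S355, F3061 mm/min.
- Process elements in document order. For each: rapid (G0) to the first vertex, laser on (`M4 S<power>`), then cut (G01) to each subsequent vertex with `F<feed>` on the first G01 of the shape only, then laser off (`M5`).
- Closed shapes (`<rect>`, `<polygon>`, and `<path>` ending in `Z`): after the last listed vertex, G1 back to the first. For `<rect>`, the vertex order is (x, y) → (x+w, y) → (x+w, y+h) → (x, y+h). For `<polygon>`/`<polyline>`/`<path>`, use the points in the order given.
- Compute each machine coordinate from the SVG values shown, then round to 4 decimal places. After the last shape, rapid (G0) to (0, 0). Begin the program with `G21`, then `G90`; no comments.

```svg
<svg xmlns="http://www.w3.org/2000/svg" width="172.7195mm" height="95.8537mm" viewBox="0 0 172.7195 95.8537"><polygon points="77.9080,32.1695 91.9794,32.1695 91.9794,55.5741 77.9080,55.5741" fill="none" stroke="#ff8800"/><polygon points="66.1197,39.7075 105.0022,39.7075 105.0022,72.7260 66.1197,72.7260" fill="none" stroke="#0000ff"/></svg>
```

G21
G90
G0 X77.9080 Y63.6842
M4 S892
G01 X91.9794 Y63.6842 F1530
G01 X91.9794 Y40.2796
G01 X77.9080 Y40.2796
G01 X77.9080 Y63.6842
M5
G0 X66.1197 Y56.1462
M4 S355
G01 X105.0022 Y56.1462 F3061
G01 X105.0022 Y23.1277
G01 X66.1197 Y23.1277
G01 X66.1197 Y56.1462
M5
G0 X0.0000 Y0.0000

viewBox `0 0 172.7195 95.8537` with mm width/height → 1 unit = 1 mm. Flip: y_m = 95.8537 − y_svg.

**Shape 1** — `<polygon>` rectangle, stroke `#ff8800` → cut (S892, F1530). Machine vertices: (77.9080,63.6842) → (91.9794,63.6842) → (91.9794,40.2796) → (77.9080,40.2796) → (77.9080,63.6842). Closed: final G1 returns to the first vertex.

**Shape 2** — `<polygon>` rectangle, stroke `#0000ff` → engrave (S355, F3061). Machine vertices: (66.1197,56.1462) → (105.0022,56.1462) → (105.0022,23.1277) → (66.1197,23.1277) → (66.1197,56.1462). Closed: final G1 returns to the first vertex.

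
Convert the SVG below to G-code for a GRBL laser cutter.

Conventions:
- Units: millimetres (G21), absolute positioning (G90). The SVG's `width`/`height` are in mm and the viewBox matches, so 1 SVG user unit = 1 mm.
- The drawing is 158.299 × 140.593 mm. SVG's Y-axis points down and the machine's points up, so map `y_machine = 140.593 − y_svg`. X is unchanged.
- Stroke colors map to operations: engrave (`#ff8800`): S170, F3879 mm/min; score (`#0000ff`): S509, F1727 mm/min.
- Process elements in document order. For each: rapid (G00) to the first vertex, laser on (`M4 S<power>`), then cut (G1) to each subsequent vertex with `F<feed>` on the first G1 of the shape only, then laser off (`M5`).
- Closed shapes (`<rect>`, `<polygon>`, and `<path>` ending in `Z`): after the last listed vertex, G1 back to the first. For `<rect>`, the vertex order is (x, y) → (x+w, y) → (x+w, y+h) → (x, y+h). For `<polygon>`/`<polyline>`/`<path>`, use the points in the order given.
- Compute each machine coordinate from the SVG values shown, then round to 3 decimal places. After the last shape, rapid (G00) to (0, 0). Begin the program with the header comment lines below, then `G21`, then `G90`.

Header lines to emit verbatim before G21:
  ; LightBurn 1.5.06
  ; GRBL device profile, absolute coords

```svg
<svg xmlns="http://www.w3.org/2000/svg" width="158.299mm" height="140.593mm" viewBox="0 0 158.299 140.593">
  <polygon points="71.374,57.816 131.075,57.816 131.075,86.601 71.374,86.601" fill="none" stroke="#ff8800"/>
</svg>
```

; LightBurn 1.5.06
; GRBL device profile, absolute coords
G21
G90
G00 X71.374 Y82.777
M4 S170
G1 X131.075 Y82.777 F3879
G1 X131.075 Y53.992
G1 X71.374 Y53.992
G1 X71.374 Y82.777
M5
G00 X0.000 Y0.000

viewBox `0 0 158.299 140.593` with mm width/height → 1 unit = 1 mm. Flip: y_m = 140.593 − y_svg.

**Shape 1** — `<polygon>` rectangle, stroke `#ff8800` → engrave (S170, F3879). Machine vertices: (71.374,82.777) → (131.075,82.777) → (131.075,53.992) → (71.374,53.992) → (71.374,82.777). Closed: final G1 returns to the first vertex.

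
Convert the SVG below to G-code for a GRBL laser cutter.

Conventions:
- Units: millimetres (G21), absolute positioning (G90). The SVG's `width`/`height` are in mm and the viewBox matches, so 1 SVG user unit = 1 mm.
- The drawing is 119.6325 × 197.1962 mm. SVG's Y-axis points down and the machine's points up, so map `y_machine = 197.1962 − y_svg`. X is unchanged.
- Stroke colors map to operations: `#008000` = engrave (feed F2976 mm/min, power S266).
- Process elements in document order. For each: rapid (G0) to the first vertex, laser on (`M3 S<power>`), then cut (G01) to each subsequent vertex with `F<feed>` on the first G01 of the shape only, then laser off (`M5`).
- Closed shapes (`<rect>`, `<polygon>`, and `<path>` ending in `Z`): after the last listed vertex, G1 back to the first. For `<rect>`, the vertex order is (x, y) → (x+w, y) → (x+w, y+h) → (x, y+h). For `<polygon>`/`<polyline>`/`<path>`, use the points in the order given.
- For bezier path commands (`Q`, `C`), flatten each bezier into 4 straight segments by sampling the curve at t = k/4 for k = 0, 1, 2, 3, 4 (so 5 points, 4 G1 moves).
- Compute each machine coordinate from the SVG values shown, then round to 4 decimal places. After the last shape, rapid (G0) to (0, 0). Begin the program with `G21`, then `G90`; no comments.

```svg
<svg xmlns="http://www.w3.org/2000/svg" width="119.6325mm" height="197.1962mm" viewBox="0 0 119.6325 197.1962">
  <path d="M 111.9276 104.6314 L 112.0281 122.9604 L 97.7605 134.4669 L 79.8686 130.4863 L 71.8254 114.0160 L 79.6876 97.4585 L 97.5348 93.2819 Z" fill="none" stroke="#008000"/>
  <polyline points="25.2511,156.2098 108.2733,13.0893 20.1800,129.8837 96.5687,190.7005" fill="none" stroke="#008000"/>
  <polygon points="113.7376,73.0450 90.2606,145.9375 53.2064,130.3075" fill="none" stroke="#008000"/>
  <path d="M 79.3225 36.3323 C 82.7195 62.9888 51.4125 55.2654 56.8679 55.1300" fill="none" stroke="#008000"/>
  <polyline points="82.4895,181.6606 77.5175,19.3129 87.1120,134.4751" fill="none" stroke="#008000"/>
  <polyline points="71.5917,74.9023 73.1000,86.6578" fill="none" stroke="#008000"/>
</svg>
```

G21
G90
G0 X111.9276 Y92.5648
M3 S266
G01 X112.0281 Y74.2358 F2976
G01 X97.7605 Y62.7293
G01 X79.8686 Y66.7099
G01 X71.8254 Y83.1802
G01 X79.6876 Y99.7377
G01 X97.5348 Y103.9143
G01 X111.9276 Y92.5648
M5
G0 X25.2511 Y40.9864
M3 S266
G01 X108.2733 Y184.1069 F2976
G01 X20.1800 Y67.3125
G01 X96.5687 Y6.4957
M5
G0 X113.7376 Y124.1512
M3 S266
G01 X90.2606 Y51.2587 F2976
G01 X53.2064 Y66.8887
G01 X113.7376 Y124.1512
M5
G0 X79.3225 Y160.8639
M3 S266
G01 X76.4799 Y146.6620 F2976
G01 X67.3233 Y141.4181
G01 X58.5526 Y141.1976
G01 X56.8679 Y142.0662
M5
G0 X82.4895 Y15.5356
M3 S266
G01 X77.5175 Y177.8833 F2976
G01 X87.1120 Y62.7211
M5
G0 X71.5917 Y122.2939
M3 S266
G01 X73.1000 Y110.5384 F2976
M5
G0 X0.0000 Y0.0000

1 u = 1 mm; y_m = 197.1962 − y.

[1] `<path>` regular polygon, #008000→engrave S266 F2976: (111.9276,92.5648) → (112.0281,74.2358) → (97.7605,62.7293) → (79.8686,66.7099) → (71.8254,83.1802) → (79.6876,99.7377) → (97.5348,103.9143) → (111.9276,92.5648) (closed)

[2] `<polyline>` open polyline, #008000→engrave S266 F2976: (25.2511,40.9864) → (108.2733,184.1069) → (20.1800,67.3125) → (96.5687,6.4957)

[3] `<polygon>` closed polygon, #008000→engrave S266 F2976: (113.7376,124.1512) → (90.2606,51.2587) → (53.2064,66.8887) → (113.7376,124.1512) (closed)

[4] `<path>` cubic bezier, #008000→engrave S266 F2976: (79.3225,160.8639) → (76.4799,146.6620) → (67.3233,141.4181) → (58.5526,141.1976) → (56.8679,142.0662)

[5] `<polyline>` open polyline, #008000→engrave S266 F2976: (82.4895,15.5356) → (77.5175,177.8833) → (87.1120,62.7211)

[6] `<polyline>` line segment, #008000→engrave S266 F2976: (71.5917,122.2939) → (73.1000,110.5384)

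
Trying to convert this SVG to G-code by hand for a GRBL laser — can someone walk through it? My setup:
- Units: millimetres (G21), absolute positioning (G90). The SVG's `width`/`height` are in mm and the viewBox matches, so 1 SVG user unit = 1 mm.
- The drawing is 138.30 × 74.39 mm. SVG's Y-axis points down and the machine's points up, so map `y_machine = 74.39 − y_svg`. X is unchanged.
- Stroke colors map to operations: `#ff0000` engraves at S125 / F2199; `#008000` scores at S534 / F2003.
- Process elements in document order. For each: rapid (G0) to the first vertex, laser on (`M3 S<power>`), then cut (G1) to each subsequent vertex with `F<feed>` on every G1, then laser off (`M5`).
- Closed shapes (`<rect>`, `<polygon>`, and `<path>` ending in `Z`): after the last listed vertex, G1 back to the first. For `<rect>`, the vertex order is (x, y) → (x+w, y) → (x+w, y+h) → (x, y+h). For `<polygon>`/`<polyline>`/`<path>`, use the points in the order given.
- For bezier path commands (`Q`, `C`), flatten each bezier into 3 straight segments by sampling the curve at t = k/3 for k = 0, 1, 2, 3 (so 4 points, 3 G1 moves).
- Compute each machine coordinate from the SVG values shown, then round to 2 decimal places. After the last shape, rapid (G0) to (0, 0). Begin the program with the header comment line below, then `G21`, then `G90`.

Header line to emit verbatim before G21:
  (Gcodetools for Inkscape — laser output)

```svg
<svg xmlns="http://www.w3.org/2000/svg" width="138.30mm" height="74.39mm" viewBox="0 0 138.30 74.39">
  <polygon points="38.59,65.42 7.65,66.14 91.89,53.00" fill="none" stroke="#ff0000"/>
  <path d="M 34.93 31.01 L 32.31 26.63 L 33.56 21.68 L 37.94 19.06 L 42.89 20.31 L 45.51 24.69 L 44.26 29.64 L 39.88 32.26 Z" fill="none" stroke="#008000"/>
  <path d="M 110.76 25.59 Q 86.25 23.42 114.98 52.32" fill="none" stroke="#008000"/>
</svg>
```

Since the viewBox matches the mm dimensions, user units are millimetres directly. The only transform is the Y-flip y_m = 74.39 − y_svg.

Shape 1 is a closed polygon drawn with `<polygon>`. Its stroke #ff0000 means engrave at S125, F2199. After flipping Y the toolpath is (38.59,8.97) → (7.65,8.25) → (91.89,21.39) → (38.59,8.97), returning to the start.

Shape 2 is a regular polygon drawn with `<path>`. Its stroke #008000 means score at S534, F2003. After flipping Y the toolpath is (34.93,43.38) → (32.31,47.76) → (33.56,52.71) → (37.94,55.33) → (42.89,54.08) → (45.51,49.70) → (44.26,44.75) → (39.88,42.13) → (34.93,43.38), returning to the start.

Shape 3 is a quadratic bezier drawn with `<path>`. Its stroke #008000 means score at S534, F2003. After flipping Y the toolpath is (110.76,48.80) → (100.34,46.79) → (101.74,37.88) → (114.98,22.07).

(Gcodetools for Inkscape — laser output)
G21
G90
G0 X38.59 Y8.97
M3 S125
G1 X7.65 Y8.25 F2199
G1 X91.89 Y21.39 F2199
G1 X38.59 Y8.97 F2199
M5
G0 X34.93 Y43.38
M3 S534
G1 X32.31 Y47.76 F2003
G1 X33.56 Y52.71 F2003
G1 X37.94 Y55.33 F2003
G1 X42.89 Y54.08 F2003
G1 X45.51 Y49.70 F2003
G1 X44.26 Y44.75 F2003
G1 X39.88 Y42.13 F2003
G1 X34.93 Y43.38 F2003
M5
G0 X110.76 Y48.80
M3 S534
G1 X100.34 Y46.79 F2003
G1 X101.74 Y37.88 F2003
G1 X114.98 Y22.07 F2003
M5
G0 X0.00 Y0.00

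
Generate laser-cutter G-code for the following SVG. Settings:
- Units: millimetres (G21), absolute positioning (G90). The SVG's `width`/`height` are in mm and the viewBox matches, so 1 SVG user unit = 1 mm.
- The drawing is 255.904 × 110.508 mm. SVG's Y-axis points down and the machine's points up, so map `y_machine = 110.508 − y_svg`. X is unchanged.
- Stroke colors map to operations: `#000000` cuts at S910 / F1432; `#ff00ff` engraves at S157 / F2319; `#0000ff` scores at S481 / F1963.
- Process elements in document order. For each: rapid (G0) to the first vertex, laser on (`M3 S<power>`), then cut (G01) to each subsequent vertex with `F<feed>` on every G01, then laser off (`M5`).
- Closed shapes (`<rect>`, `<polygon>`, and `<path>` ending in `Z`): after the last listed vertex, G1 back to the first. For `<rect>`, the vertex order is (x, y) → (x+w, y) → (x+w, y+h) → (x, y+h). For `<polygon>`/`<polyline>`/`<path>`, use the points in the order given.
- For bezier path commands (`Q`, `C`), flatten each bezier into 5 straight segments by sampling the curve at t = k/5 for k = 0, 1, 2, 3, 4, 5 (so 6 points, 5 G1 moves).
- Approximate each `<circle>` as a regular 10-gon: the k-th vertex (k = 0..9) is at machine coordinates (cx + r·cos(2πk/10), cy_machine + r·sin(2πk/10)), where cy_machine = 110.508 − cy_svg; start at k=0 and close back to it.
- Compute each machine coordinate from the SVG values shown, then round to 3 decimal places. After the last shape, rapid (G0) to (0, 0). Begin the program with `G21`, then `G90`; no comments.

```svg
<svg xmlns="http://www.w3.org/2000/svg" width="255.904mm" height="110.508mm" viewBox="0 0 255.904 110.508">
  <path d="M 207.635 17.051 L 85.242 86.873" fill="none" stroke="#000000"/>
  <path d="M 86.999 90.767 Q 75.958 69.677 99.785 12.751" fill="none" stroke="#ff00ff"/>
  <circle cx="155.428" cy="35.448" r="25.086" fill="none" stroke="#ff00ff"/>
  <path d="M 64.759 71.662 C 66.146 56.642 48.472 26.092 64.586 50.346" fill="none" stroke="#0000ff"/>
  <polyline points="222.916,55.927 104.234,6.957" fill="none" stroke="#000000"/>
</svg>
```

1 u = 1 mm; y_m = 110.508 − y.

[1] `<path>` line segment, #000000→cut S910 F1432: (207.635,93.457) → (85.242,23.635)

[2] `<path>` quadratic bezier, #ff00ff→engrave S157 F2319: (86.999,19.741) → (83.977,29.610) → (83.745,42.347) → (86.302,57.950) → (91.649,76.420) → (99.785,97.757)

[3] `<circle>` circle, #ff00ff→engrave S157 F2319: (180.514,75.060) → (175.723,89.805) → (163.180,98.918) → (147.676,98.918) → (135.133,89.805) → (130.342,75.060) → (135.133,60.315) → (147.676,51.202) → (163.180,51.202) → (175.723,60.315) → (180.514,75.060) (closed)

[4] `<path>` cubic bezier, #0000ff→score S481 F1963: (64.759,38.846) → (63.727,49.159) → (60.656,59.823) → (58.085,67.462) → (58.549,68.701) → (64.586,60.162)

[5] `<polyline>` line segment, #000000→cut S910 F1432: (222.916,54.581) → (104.234,103.551)

G21
G90
G0 X207.635 Y93.457
M3 S910
G01 X85.242 Y23.635 F1432
M5
G0 X86.999 Y19.741
M3 S157
G01 X83.977 Y29.610 F2319
G01 X83.745 Y42.347 F2319
G01 X86.302 Y57.950 F2319
G01 X91.649 Y76.420 F2319
G01 X99.785 Y97.757 F2319
M5
G0 X180.514 Y75.060
M3 S157
G01 X175.723 Y89.805 F2319
G01 X163.180 Y98.918 F2319
G01 X147.676 Y98.918 F2319
G01 X135.133 Y89.805 F2319
G01 X130.342 Y75.060 F2319
G01 X135.133 Y60.315 F2319
G01 X147.676 Y51.202 F2319
G01 X163.180 Y51.202 F2319
G01 X175.723 Y60.315 F2319
G01 X180.514 Y75.060 F2319
M5
G0 X64.759 Y38.846
M3 S481
G01 X63.727 Y49.159 F1963
G01 X60.656 Y59.823 F1963
G01 X58.085 Y67.462 F1963
G01 X58.549 Y68.701 F1963
G01 X64.586 Y60.162 F1963
M5
G0 X222.916 Y54.581
M3 S910
G01 X104.234 Y103.551 F1432
M5
G0 X0.000 Y0.000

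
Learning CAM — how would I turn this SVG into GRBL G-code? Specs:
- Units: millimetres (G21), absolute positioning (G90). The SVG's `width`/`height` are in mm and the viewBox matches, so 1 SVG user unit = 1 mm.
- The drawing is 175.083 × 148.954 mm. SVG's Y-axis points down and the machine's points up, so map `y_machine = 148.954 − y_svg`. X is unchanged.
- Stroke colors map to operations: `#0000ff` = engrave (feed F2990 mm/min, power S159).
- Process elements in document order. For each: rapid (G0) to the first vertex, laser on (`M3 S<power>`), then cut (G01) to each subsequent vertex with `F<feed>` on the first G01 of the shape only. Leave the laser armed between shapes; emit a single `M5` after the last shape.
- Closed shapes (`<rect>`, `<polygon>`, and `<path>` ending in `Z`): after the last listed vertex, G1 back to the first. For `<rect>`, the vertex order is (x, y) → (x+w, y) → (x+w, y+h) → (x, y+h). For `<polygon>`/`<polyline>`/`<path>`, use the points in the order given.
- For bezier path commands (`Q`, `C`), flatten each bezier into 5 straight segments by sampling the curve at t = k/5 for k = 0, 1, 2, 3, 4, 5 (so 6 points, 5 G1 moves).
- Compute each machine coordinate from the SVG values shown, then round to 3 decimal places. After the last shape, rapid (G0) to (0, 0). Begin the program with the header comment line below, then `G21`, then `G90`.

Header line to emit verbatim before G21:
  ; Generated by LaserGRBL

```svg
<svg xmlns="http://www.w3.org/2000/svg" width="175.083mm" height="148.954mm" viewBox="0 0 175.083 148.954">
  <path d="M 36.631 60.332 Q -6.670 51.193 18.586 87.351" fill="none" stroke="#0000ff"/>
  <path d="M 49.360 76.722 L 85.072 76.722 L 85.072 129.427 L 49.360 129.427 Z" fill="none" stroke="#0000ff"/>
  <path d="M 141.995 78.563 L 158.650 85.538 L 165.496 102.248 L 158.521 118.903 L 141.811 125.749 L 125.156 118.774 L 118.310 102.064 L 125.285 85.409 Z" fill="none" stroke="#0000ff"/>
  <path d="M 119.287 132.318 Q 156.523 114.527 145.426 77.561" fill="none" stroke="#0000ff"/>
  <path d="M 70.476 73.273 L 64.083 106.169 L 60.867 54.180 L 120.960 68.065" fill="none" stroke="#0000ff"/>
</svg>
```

1 u = 1 mm; y_m = 148.954 − y.

[1] `<path>` quadratic bezier, #0000ff→engrave S159 F2990: (36.631,88.622) → (22.053,90.466) → (12.959,88.686) → (9.350,83.282) → (11.226,74.254) → (18.586,61.603)

[2] `<path>` rectangle, #0000ff→engrave S159 F2990: (49.360,72.232) → (85.072,72.232) → (85.072,19.527) → (49.360,19.527) → (49.360,72.232) (closed)

[3] `<path>` regular polygon, #0000ff→engrave S159 F2990: (141.995,70.391) → (158.650,63.416) → (165.496,46.706) → (158.521,30.051) → (141.811,23.205) → (125.156,30.180) → (118.310,46.890) → (125.285,63.545) → (141.995,70.391) (closed)

[4] `<path>` quadratic bezier, #0000ff→engrave S159 F2990: (119.287,16.636) → (132.248,24.519) → (141.343,33.937) → (146.570,44.888) → (147.931,57.374) → (145.426,71.393)

[5] `<path>` open polyline, #0000ff→engrave S159 F2990: (70.476,75.681) → (64.083,42.785) → (60.867,94.774) → (120.960,80.889)

; Generated by LaserGRBL
G21
G90
G0 X36.631 Y88.622
M3 S159
G01 X22.053 Y90.466 F2990
G01 X12.959 Y88.686
G01 X9.350 Y83.282
G01 X11.226 Y74.254
G01 X18.586 Y61.603
G0 X49.360 Y72.232
M3 S159
G01 X85.072 Y72.232 F2990
G01 X85.072 Y19.527
G01 X49.360 Y19.527
G01 X49.360 Y72.232
G0 X141.995 Y70.391
M3 S159
G01 X158.650 Y63.416 F2990
G01 X165.496 Y46.706
G01 X158.521 Y30.051
G01 X141.811 Y23.205
G01 X125.156 Y30.180
G01 X118.310 Y46.890
G01 X125.285 Y63.545
G01 X141.995 Y70.391
G0 X119.287 Y16.636
M3 S159
G01 X132.248 Y24.519 F2990
G01 X141.343 Y33.937
G01 X146.570 Y44.888
G01 X147.931 Y57.374
G01 X145.426 Y71.393
G0 X70.476 Y75.681
M3 S159
G01 X64.083 Y42.785 F2990
G01 X60.867 Y94.774
G01 X120.960 Y80.889
M5
G0 X0.000 Y0.000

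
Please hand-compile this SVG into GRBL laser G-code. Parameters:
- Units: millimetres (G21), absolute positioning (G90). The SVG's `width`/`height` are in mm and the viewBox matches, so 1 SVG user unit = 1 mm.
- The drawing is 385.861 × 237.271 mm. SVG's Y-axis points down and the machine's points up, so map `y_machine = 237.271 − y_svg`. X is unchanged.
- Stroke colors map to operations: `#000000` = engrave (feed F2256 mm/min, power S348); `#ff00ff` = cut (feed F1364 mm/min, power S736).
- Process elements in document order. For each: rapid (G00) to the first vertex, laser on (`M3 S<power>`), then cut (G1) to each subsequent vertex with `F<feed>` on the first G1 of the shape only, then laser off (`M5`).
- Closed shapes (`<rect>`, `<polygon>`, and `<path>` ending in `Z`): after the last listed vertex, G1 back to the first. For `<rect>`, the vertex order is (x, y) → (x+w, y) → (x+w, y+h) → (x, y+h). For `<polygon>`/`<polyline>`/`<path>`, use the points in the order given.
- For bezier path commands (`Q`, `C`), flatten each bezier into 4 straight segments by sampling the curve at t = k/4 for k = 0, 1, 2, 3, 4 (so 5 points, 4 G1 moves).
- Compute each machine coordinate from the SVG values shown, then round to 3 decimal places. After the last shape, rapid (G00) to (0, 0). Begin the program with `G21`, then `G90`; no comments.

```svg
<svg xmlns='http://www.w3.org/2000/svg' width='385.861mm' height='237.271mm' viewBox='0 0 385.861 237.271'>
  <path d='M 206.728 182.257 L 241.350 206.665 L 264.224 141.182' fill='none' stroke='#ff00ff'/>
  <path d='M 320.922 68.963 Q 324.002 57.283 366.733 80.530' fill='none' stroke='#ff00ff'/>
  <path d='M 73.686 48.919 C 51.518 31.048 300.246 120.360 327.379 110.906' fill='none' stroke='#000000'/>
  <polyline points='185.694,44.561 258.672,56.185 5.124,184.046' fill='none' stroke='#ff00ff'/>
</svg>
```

Since the viewBox matches the mm dimensions, user units are millimetres directly. The only transform is the Y-flip y_m = 237.271 − y_svg.

Shape 1 is a open polyline drawn with `<path>`. Its stroke #ff00ff means cut at S736, F1364. After flipping Y the toolpath is (206.728,55.014) → (241.350,30.606) → (264.224,96.089).

Shape 2 is a quadratic bezier drawn with `<path>`. Its stroke #ff00ff means cut at S736, F1364. After flipping Y the toolpath is (320.922,168.308) → (324.940,171.965) → (333.915,171.256) → (347.846,166.182) → (366.733,156.741).

Shape 3 is a cubic bezier drawn with `<path>`. Its stroke #000000 means engrave at S348, F2256. After flipping Y the toolpath is (73.686,188.352) → (100.158,184.876) → (182.045,160.515) → (273.175,134.575) → (327.379,126.365).

Shape 4 is a open polyline drawn with `<polyline>`. Its stroke #ff00ff means cut at S736, F1364. After flipping Y the toolpath is (185.694,192.710) → (258.672,181.086) → (5.124,53.225).

G21
G90
G00 X206.728 Y55.014
M3 S736
G1 X241.350 Y30.606 F1364
G1 X264.224 Y96.089
M5
G00 X320.922 Y168.308
M3 S736
G1 X324.940 Y171.965 F1364
G1 X333.915 Y171.256
G1 X347.846 Y166.182
G1 X366.733 Y156.741
M5
G00 X73.686 Y188.352
M3 S348
G1 X100.158 Y184.876 F2256
G1 X182.045 Y160.515
G1 X273.175 Y134.575
G1 X327.379 Y126.365
M5
G00 X185.694 Y192.710
M3 S736
G1 X258.672 Y181.086 F1364
G1 X5.124 Y53.225
M5
G00 X0.000 Y0.000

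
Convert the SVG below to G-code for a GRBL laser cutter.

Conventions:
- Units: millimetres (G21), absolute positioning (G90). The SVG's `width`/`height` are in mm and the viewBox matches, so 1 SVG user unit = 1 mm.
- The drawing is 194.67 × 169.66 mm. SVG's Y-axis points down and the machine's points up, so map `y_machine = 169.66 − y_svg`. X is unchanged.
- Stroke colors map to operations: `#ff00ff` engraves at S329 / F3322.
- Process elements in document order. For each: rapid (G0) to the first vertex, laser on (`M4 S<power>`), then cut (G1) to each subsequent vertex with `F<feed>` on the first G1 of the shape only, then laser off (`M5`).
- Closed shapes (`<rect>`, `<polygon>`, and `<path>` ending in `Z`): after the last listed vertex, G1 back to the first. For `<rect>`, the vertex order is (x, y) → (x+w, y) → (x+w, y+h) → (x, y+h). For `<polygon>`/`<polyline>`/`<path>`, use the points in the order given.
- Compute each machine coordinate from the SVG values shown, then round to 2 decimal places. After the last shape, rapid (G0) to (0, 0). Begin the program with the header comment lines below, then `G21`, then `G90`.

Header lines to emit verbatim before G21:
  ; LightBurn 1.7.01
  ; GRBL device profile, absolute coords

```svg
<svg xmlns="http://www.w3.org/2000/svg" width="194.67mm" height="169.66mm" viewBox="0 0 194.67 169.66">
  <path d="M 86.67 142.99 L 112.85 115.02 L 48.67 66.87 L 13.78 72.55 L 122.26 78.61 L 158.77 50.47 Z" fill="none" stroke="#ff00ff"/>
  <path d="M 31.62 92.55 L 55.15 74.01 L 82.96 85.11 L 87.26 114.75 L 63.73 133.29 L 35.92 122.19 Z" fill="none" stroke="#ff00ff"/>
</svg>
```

; LightBurn 1.7.01
; GRBL device profile, absolute coords
G21
G90
G0 X86.67 Y26.67
M4 S329
G1 X112.85 Y54.64 F3322
G1 X48.67 Y102.79
G1 X13.78 Y97.11
G1 X122.26 Y91.05
G1 X158.77 Y119.19
G1 X86.67 Y26.67
M5
G0 X31.62 Y77.11
M4 S329
G1 X55.15 Y95.65 F3322
G1 X82.96 Y84.55
G1 X87.26 Y54.91
G1 X63.73 Y36.37
G1 X35.92 Y47.47
G1 X31.62 Y77.11
M5
G0 X0.00 Y0.00

viewBox `0 0 194.67 169.66` with mm width/height → 1 unit = 1 mm. Flip: y_m = 169.66 − y_svg.

**Shape 1** — `<path>` closed polygon, stroke `#ff00ff` → engrave (S329, F3322). Machine vertices: (86.67,26.67) → (112.85,54.64) → (48.67,102.79) → (13.78,97.11) → (122.26,91.05) → (158.77,119.19) → (86.67,26.67). Closed: final G1 returns to the first vertex.

**Shape 2** — `<path>` regular polygon, stroke `#ff00ff` → engrave (S329, F3322). Machine vertices: (31.62,77.11) → (55.15,95.65) → (82.96,84.55) → (87.26,54.91) → (63.73,36.37) → (35.92,47.47) → (31.62,77.11). Closed: final G1 returns to the first vertex.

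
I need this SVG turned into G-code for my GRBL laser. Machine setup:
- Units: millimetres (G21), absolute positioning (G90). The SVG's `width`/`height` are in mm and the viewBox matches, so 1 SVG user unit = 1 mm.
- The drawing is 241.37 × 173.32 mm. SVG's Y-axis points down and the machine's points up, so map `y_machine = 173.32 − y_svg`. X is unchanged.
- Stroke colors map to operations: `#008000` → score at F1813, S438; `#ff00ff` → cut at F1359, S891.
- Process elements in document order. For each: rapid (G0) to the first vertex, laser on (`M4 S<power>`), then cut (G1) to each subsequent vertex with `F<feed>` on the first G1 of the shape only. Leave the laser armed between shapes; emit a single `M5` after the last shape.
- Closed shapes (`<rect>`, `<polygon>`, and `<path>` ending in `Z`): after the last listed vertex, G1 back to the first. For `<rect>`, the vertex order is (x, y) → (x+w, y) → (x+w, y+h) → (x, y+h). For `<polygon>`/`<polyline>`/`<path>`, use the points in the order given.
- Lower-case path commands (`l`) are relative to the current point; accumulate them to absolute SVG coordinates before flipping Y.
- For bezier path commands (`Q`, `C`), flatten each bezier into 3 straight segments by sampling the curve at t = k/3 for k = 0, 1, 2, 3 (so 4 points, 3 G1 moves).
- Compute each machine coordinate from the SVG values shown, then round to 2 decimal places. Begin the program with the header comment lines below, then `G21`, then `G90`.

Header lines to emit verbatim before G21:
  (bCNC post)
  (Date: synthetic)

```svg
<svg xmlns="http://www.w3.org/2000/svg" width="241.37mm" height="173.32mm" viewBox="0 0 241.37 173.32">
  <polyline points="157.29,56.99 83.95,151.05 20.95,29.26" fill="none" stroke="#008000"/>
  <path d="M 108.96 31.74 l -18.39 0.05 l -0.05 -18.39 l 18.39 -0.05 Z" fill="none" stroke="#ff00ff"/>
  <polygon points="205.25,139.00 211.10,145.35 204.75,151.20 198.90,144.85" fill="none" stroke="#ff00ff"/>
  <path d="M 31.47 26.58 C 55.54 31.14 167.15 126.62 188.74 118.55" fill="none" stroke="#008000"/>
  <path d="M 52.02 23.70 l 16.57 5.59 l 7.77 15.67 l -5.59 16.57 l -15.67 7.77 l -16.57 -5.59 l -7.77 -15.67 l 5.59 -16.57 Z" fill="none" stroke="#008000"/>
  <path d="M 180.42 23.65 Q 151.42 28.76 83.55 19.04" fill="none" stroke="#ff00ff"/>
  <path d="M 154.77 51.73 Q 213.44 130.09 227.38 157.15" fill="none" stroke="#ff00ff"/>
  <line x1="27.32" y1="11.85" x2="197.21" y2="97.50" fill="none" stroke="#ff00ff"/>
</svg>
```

1 u = 1 mm; y_m = 173.32 − y.

[1] `<polyline>` open polyline, #008000→score S438 F1813: (157.29,116.33) → (83.95,22.27) → (20.95,144.06)

[2] `<path>` regular polygon, #ff00ff→cut S891 F1359: (108.96,141.58) → (90.57,141.53) → (90.52,159.92) → (108.91,159.97) → (108.96,141.58) (closed)

[3] `<polygon>` regular polygon, #ff00ff→cut S891 F1359: (205.25,34.32) → (211.10,27.97) → (204.75,22.12) → (198.90,28.47) → (205.25,34.32) (closed)

[4] `<path>` cubic bezier, #008000→score S438 F1813: (31.47,146.74) → (78.14,119.08) → (143.72,74.01) → (188.74,54.77)

[5] `<path>` regular polygon, #008000→score S438 F1813: (52.02,149.62) → (68.59,144.03) → (76.36,128.36) → (70.77,111.79) → (55.10,104.02) → (38.53,109.61) → (30.76,125.28) → (36.35,141.85) → (52.02,149.62) (closed)

[6] `<path>` quadratic bezier, #ff00ff→cut S891 F1359: (180.42,149.67) → (156.77,147.91) → (124.48,149.45) → (83.55,154.28)

[7] `<path>` quadratic bezier, #ff00ff→cut S891 F1359: (154.77,121.59) → (188.91,75.05) → (213.12,39.91) → (227.38,16.17)

[8] `<line>` line segment, #ff00ff→cut S891 F1359: (27.32,161.47) → (197.21,75.82)

(bCNC post)
(Date: synthetic)
G21
G90
G0 X157.29 Y116.33
M4 S438
G1 X83.95 Y22.27 F1813
G1 X20.95 Y144.06
G0 X108.96 Y141.58
M4 S891
G1 X90.57 Y141.53 F1359
G1 X90.52 Y159.92
G1 X108.91 Y159.97
G1 X108.96 Y141.58
G0 X205.25 Y34.32
M4 S891
G1 X211.10 Y27.97 F1359
G1 X204.75 Y22.12
G1 X198.90 Y28.47
G1 X205.25 Y34.32
G0 X31.47 Y146.74
M4 S438
G1 X78.14 Y119.08 F1813
G1 X143.72 Y74.01
G1 X188.74 Y54.77
G0 X52.02 Y149.62
M4 S438
G1 X68.59 Y144.03 F1813
G1 X76.36 Y128.36
G1 X70.77 Y111.79
G1 X55.10 Y104.02
G1 X38.53 Y109.61
G1 X30.76 Y125.28
G1 X36.35 Y141.85
G1 X52.02 Y149.62
G0 X180.42 Y149.67
M4 S891
G1 X156.77 Y147.91 F1359
G1 X124.48 Y149.45
G1 X83.55 Y154.28
G0 X154.77 Y121.59
M4 S891
G1 X188.91 Y75.05 F1359
G1 X213.12 Y39.91
G1 X227.38 Y16.17
G0 X27.32 Y161.47
M4 S891
G1 X197.21 Y75.82 F1359
M5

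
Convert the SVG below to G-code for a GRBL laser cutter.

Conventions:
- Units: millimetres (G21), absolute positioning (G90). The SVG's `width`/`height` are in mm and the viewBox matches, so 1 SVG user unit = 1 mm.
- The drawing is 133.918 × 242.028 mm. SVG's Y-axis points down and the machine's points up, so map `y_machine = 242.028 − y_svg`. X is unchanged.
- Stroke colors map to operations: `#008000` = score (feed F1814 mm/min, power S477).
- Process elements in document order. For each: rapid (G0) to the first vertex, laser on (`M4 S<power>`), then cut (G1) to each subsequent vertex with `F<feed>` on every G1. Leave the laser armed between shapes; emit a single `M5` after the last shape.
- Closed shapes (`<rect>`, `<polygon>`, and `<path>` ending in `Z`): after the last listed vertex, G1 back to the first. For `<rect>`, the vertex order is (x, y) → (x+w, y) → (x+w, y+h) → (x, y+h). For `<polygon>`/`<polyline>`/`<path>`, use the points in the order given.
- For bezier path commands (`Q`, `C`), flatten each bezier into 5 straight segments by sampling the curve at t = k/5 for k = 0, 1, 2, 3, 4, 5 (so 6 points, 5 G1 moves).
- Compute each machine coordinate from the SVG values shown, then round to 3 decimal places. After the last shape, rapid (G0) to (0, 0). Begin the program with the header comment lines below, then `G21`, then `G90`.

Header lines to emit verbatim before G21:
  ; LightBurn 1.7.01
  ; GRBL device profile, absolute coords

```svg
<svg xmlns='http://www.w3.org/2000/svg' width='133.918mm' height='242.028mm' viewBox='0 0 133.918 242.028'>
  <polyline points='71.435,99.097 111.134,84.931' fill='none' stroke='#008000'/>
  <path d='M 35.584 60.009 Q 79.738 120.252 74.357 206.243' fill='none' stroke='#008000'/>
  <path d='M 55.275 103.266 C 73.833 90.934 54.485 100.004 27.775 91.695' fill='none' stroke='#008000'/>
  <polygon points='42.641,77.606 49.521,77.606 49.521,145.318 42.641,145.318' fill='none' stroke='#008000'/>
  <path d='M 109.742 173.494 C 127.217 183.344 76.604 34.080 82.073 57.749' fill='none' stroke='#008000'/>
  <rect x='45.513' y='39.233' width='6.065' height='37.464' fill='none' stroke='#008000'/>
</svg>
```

1 u = 1 mm; y_m = 242.028 − y.

[1] `<polyline>` line segment, #008000→score S477 F1814: (71.435,142.931) → (111.134,157.097)

[2] `<path>` quadratic bezier, #008000→score S477 F1814: (35.584,182.019) → (51.264,156.892) → (62.982,129.705) → (70.736,100.458) → (74.528,69.151) → (74.357,35.785)

[3] `<path>` cubic bezier, #008000→score S477 F1814: (55.275,138.762) → (62.105,143.903) → (61.305,145.769) → (54.338,146.222) → (42.673,147.123) → (27.775,150.333)

[4] `<polygon>` rectangle, #008000→score S477 F1814: (42.641,164.422) → (49.521,164.422) → (49.521,96.710) → (42.641,96.710) → (42.641,164.422) (closed)

[5] `<path>` cubic bezier, #008000→score S477 F1814: (109.742,68.534) → (113.050,79.061) → (105.977,111.838) → (94.483,150.925) → (84.528,180.385) → (82.073,184.279)

[6] `<rect>` rectangle, #008000→score S477 F1814: (45.513,202.795) → (51.578,202.795) → (51.578,165.331) → (45.513,165.331) → (45.513,202.795) (closed)

; LightBurn 1.7.01
; GRBL device profile, absolute coords
G21
G90
G0 X71.435 Y142.931
M4 S477
G1 X111.134 Y157.097 F1814
G0 X35.584 Y182.019
M4 S477
G1 X51.264 Y156.892 F1814
G1 X62.982 Y129.705 F1814
G1 X70.736 Y100.458 F1814
G1 X74.528 Y69.151 F1814
G1 X74.357 Y35.785 F1814
G0 X55.275 Y138.762
M4 S477
G1 X62.105 Y143.903 F1814
G1 X61.305 Y145.769 F1814
G1 X54.338 Y146.222 F1814
G1 X42.673 Y147.123 F1814
G1 X27.775 Y150.333 F1814
G0 X42.641 Y164.422
M4 S477
G1 X49.521 Y164.422 F1814
G1 X49.521 Y96.710 F1814
G1 X42.641 Y96.710 F1814
G1 X42.641 Y164.422 F1814
G0 X109.742 Y68.534
M4 S477
G1 X113.050 Y79.061 F1814
G1 X105.977 Y111.838 F1814
G1 X94.483 Y150.925 F1814
G1 X84.528 Y180.385 F1814
G1 X82.073 Y184.279 F1814
G0 X45.513 Y202.795
M4 S477
G1 X51.578 Y202.795 F1814
G1 X51.578 Y165.331 F1814
G1 X45.513 Y165.331 F1814
G1 X45.513 Y202.795 F1814
M5
G0 X0.000 Y0.000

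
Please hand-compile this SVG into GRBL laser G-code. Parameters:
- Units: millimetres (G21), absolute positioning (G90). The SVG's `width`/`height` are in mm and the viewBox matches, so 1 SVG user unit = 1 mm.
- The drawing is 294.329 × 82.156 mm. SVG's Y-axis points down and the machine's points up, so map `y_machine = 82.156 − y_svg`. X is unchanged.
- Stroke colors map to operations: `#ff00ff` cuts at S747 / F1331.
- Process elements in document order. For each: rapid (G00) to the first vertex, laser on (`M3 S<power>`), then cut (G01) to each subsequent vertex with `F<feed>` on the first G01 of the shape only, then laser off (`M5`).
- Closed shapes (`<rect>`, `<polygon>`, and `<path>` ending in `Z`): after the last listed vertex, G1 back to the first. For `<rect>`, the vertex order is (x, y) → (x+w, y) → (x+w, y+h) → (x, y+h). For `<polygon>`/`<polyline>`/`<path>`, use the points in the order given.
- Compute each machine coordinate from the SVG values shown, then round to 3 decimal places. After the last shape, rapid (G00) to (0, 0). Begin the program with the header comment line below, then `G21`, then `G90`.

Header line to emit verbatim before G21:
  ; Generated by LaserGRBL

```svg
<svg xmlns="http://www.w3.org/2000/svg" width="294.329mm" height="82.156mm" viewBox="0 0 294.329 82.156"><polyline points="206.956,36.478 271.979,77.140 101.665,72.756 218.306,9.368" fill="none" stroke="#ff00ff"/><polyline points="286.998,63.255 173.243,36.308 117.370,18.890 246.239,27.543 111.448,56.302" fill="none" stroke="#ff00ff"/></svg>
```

Since the viewBox matches the mm dimensions, user units are millimetres directly. The only transform is the Y-flip y_m = 82.156 − y_svg.

Shape 1 is a open polyline drawn with `<polyline>`. Its stroke #ff00ff means cut at S747, F1331. After flipping Y the toolpath is (206.956,45.678) → (271.979,5.016) → (101.665,9.400) → (218.306,72.788).

Shape 2 is a open polyline drawn with `<polyline>`. Its stroke #ff00ff means cut at S747, F1331. After flipping Y the toolpath is (286.998,18.901) → (173.243,45.848) → (117.370,63.266) → (246.239,54.613) → (111.448,25.854).

; Generated by LaserGRBL
G21
G90
G00 X206.956 Y45.678
M3 S747
G01 X271.979 Y5.016 F1331
G01 X101.665 Y9.400
G01 X218.306 Y72.788
M5
G00 X286.998 Y18.901
M3 S747
G01 X173.243 Y45.848 F1331
G01 X117.370 Y63.266
G01 X246.239 Y54.613
G01 X111.448 Y25.854
M5
G00 X0.000 Y0.000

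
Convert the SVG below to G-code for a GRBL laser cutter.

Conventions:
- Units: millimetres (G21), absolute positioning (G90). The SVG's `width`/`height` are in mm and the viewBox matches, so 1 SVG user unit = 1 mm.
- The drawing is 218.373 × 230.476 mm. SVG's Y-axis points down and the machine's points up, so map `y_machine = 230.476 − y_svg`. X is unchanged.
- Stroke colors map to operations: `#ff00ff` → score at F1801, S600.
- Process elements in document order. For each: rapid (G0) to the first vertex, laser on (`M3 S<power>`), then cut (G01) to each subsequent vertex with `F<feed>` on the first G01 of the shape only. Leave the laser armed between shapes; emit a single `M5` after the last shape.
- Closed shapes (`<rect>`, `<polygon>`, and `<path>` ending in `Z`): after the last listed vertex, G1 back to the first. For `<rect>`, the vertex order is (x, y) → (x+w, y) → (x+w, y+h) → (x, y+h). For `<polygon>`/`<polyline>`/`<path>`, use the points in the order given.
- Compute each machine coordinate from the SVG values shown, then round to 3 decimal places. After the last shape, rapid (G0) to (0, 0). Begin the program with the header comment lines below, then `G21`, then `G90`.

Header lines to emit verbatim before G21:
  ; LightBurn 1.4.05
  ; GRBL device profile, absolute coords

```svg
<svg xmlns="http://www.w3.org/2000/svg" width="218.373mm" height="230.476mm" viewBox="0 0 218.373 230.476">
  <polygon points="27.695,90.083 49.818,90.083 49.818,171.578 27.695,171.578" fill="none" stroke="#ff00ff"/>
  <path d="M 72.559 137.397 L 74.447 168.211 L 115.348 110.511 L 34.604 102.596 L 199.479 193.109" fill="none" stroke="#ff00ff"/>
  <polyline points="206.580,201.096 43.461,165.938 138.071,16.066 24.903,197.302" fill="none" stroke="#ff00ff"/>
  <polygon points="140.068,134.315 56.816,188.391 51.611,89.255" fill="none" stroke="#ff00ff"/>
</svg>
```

; LightBurn 1.4.05
; GRBL device profile, absolute coords
G21
G90
G0 X27.695 Y140.393
M3 S600
G01 X49.818 Y140.393 F1801
G01 X49.818 Y58.898
G01 X27.695 Y58.898
G01 X27.695 Y140.393
G0 X72.559 Y93.079
M3 S600
G01 X74.447 Y62.265 F1801
G01 X115.348 Y119.965
G01 X34.604 Y127.880
G01 X199.479 Y37.367
G0 X206.580 Y29.380
M3 S600
G01 X43.461 Y64.538 F1801
G01 X138.071 Y214.410
G01 X24.903 Y33.174
G0 X140.068 Y96.161
M3 S600
G01 X56.816 Y42.085 F1801
G01 X51.611 Y141.221
G01 X140.068 Y96.161
M5
G0 X0.000 Y0.000

viewBox `0 0 218.373 230.476` with mm width/height → 1 unit = 1 mm. Flip: y_m = 230.476 − y_svg.

**Shape 1** — `<polygon>` rectangle, stroke `#ff00ff` → score (S600, F1801). Machine vertices: (27.695,140.393) → (49.818,140.393) → (49.818,58.898) → (27.695,58.898) → (27.695,140.393). Closed: final G1 returns to the first vertex.

**Shape 2** — `<path>` open polyline, stroke `#ff00ff` → score (S600, F1801). Machine vertices: (72.559,93.079) → (74.447,62.265) → (115.348,119.965) → (34.604,127.880) → (199.479,37.367). Open path.

**Shape 3** — `<polyline>` open polyline, stroke `#ff00ff` → score (S600, F1801). Machine vertices: (206.580,29.380) → (43.461,64.538) → (138.071,214.410) → (24.903,33.174). Open path.

**Shape 4** — `<polygon>` regular polygon, stroke `#ff00ff` → score (S600, F1801). Machine vertices: (140.068,96.161) → (56.816,42.085) → (51.611,141.221) → (140.068,96.161). Closed: final G1 returns to the first vertex.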